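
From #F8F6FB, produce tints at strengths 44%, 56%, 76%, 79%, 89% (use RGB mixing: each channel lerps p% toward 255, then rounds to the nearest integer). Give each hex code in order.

#F8F6FB is rgb(248, 246, 251).
44%: (248 + 3.08 = 251.08→251, 246 + 3.96 = 249.96→250, 251 + 1.76 = 252.76→253) → #FBFAFD
56%: (248 + 3.92 = 251.92→252, 246 + 5.04 = 251.04→251, 251 + 2.24 = 253.24→253) → #FCFBFD
76%: (248 + 5.32 = 253.32→253, 246 + 6.84 = 252.84→253, 251 + 3.04 = 254.04→254) → #FDFDFE
79%: (248 + 5.53 = 253.53→254, 246 + 7.11 = 253.11→253, 251 + 3.16 = 254.16→254) → #FEFDFE
89%: (248 + 6.23 = 254.23→254, 246 + 8.01 = 254.01→254, 251 + 3.56 = 254.56→255) → #FEFEFF

#FBFAFD, #FCFBFD, #FDFDFE, #FEFDFE, #FEFEFF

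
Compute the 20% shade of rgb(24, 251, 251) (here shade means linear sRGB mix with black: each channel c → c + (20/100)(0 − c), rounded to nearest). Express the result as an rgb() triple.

rgb(19, 201, 201)

A 20% shade moves each channel 20% toward 0:
  R: 24 + 0.2×(0−24) = 24 − 4.8 = 19.2 → 19
  G: 251 − 50.2 = 200.8 → 201
  B: 251 − 50.2 = 200.8 → 201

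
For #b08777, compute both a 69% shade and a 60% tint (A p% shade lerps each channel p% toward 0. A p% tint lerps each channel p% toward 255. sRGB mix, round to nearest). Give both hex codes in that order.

#372a25, #dfcfc9

#b08777 is rgb(176, 135, 119).
69% shade:
  R: 176 − 121.44 = 54.56 → 55
  G: 135 + 0.69×(0−135) = 135 − 93.15 = 41.85 → 42
  B: 119 + 0.69×(0−119) = 119 − 82.11 = 36.89 → 37
  → #372a25
60% tint:
  R: 176 + 47.4 = 223.4 → 223
  G: 135 + 72 = 207 → 207
  B: 119 + 0.6×(255−119) = 119 + 81.6 = 200.6 → 201
  → #dfcfc9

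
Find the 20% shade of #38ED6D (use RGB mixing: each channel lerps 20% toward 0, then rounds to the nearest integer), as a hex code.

#2DBE57

#38ED6D is rgb(56, 237, 109).
A 20% shade moves each channel 20% toward 0:
  R: 56 + 0.2×(0−56) = 56 − 11.2 = 44.8 → 45
  G: 237 − 47.4 = 189.6 → 190
  B: 109 + 0.2×(0−109) = 109 − 21.8 = 87.2 → 87
rgb(45, 190, 87) = #2DBE57.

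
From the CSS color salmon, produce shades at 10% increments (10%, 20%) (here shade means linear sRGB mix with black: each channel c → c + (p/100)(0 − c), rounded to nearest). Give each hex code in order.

CSS salmon is rgb(250, 128, 114).
10%: (250 − 25 = 225→225, 128 − 12.8 = 115.2→115, 114 − 11.4 = 102.6→103) → #e17367
20%: (250 − 50 = 200→200, 128 − 25.6 = 102.4→102, 114 − 22.8 = 91.2→91) → #c8665b

#e17367, #c8665b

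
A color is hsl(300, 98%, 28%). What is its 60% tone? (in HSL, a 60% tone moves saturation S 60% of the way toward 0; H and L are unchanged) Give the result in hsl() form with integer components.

S moves 60% from 98 toward 0: 98 − 58.8 = 39.2 → 39.
H and L are unchanged.

hsl(300, 39%, 28%)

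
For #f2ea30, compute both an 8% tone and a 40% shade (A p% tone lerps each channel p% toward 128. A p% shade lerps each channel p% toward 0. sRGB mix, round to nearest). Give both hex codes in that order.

#f2ea30 is rgb(242, 234, 48).
8% tone:
  R: 242 − 9.12 = 232.88 → 233
  G: 234 + 0.08×(128−234) = 234 − 8.48 = 225.52 → 226
  B: 48 + 0.08×(128−48) = 48 + 6.4 = 54.4 → 54
  → #e9e236
40% shade:
  R: 242 + 0.4×(0−242) = 242 − 96.8 = 145.2 → 145
  G: 234 − 93.6 = 140.4 → 140
  B: 48 + 0.4×(0−48) = 48 − 19.2 = 28.8 → 29
  → #918c1d

#e9e236, #918c1d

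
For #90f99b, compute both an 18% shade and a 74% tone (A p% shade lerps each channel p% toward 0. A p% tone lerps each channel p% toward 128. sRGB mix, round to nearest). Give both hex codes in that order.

#76cc7f, #849f87

#90f99b is rgb(144, 249, 155).
18% shade:
  R: 144 + 0.18×(0−144) = 144 − 25.92 = 118.08 → 118
  G: 249 + 0.18×(0−249) = 249 − 44.82 = 204.18 → 204
  B: 155 − 27.9 = 127.1 → 127
  → #76cc7f
74% tone:
  R: 144 + 0.74×(128−144) = 144 − 11.84 = 132.16 → 132
  G: 249 + 0.74×(128−249) = 249 − 89.54 = 159.46 → 159
  B: 155 − 19.98 = 135.02 → 135
  → #849f87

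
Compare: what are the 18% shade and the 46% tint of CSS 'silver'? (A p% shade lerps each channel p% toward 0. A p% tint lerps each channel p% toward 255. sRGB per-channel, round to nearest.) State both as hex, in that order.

#9D9D9D, #DDDDDD

CSS silver is rgb(192, 192, 192).
18% shade:
  R: 192 − 34.56 = 157.44 → 157
  G: 192 + 0.18×(0−192) = 192 − 34.56 = 157.44 → 157
  B: 192 + 0.18×(0−192) = 192 − 34.56 = 157.44 → 157
  → #9D9D9D
46% tint:
  R: 192 + 28.98 = 220.98 → 221
  G: 192 + 28.98 = 220.98 → 221
  B: 192 + 0.46×(255−192) = 192 + 28.98 = 220.98 → 221
  → #DDDDDD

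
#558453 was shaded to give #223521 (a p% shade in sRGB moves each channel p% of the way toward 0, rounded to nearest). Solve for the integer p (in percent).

60%

#558453 is rgb(85, 132, 83); #223521 is rgb(34, 53, 33).
On the G channel (widest range): 53 ≈ 132 + (p/100)(0 − 132), so p ≈ 100×(53 − 132)/(0 − 132) = -7900/-132 = 59.85.
p = 60 reproduces all three channels after rounding.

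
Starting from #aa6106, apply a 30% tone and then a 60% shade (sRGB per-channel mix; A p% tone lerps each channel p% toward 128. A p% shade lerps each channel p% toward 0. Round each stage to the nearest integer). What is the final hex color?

#aa6106 is rgb(170, 97, 6).
A 30% tone moves each channel 30% toward 128:
  R: 170 + 0.3×(128−170) = 170 − 12.6 = 157.4 → 157
  G: 97 + 0.3×(128−97) = 97 + 9.3 = 106.3 → 106
  B: 6 + 0.3×(128−6) = 6 + 36.6 = 42.6 → 43
After the tone: rgb(157, 106, 43) = #9d6a2b.
Lerp each channel 60% toward 0:
  R: 157 + 0.6×(0−157) = 157 − 94.2 = 62.8 → 63
  G: 106 + 0.6×(0−106) = 106 − 63.6 = 42.4 → 42
  B: 43 − 25.8 = 17.2 → 17
rgb(63, 42, 17) = #3f2a11.

#3f2a11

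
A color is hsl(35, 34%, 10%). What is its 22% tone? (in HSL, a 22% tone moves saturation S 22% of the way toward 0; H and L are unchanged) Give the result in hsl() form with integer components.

hsl(35, 27%, 10%)

S moves 22% from 34 toward 0: 34 − 7.48 = 26.52 → 27.
H and L are unchanged.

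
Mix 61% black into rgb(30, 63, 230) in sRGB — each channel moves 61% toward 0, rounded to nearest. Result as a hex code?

Lerp each channel 61% toward 0:
  R: 30 − 18.3 = 11.7 → 12
  G: 63 − 38.43 = 24.57 → 25
  B: 230 + 0.61×(0−230) = 230 − 140.3 = 89.7 → 90
rgb(12, 25, 90) = #0C195A.

#0C195A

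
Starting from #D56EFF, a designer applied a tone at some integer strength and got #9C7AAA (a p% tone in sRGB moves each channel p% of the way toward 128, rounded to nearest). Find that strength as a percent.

#D56EFF is rgb(213, 110, 255); #9C7AAA is rgb(156, 122, 170).
On the B channel (widest range): 170 ≈ 255 + (p/100)(128 − 255), so p ≈ 100×(170 − 255)/(128 − 255) = -8500/-127 = 66.93.
p = 67 reproduces all three channels after rounding.

67%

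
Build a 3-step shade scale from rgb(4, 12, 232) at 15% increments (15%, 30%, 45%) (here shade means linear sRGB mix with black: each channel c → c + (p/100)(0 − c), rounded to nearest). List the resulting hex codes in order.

15%: (4 − 0.6 = 3.4→3, 12 − 1.8 = 10.2→10, 232 − 34.8 = 197.2→197) → #030ac5
30%: (4 − 1.2 = 2.8→3, 12 − 3.6 = 8.4→8, 232 − 69.6 = 162.4→162) → #0308a2
45%: (4 − 1.8 = 2.2→2, 12 − 5.4 = 6.6→7, 232 − 104.4 = 127.6→128) → #020780

#030ac5, #0308a2, #020780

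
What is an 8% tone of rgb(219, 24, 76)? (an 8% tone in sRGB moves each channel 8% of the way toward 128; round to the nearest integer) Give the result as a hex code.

Lerp each channel 8% toward 128:
  R: 219 − 7.28 = 211.72 → 212
  G: 24 + 8.32 = 32.32 → 32
  B: 76 + 4.16 = 80.16 → 80
rgb(212, 32, 80) = #D42050.

#D42050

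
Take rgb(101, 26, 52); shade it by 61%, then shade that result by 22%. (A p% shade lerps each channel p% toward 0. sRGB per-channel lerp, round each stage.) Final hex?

#1E0810

Per channel, c → c + 0.61(0 − c):
  R: 101 + 0.61×(0−101) = 101 − 61.61 = 39.39 → 39
  G: 26 + 0.61×(0−26) = 26 − 15.86 = 10.14 → 10
  B: 52 + 0.61×(0−52) = 52 − 31.72 = 20.28 → 20
After the shade: rgb(39, 10, 20) = #270A14.
Lerp each channel 22% toward 0:
  R: 39 − 8.58 = 30.42 → 30
  G: 10 + 0.22×(0−10) = 10 − 2.2 = 7.8 → 8
  B: 20 + 0.22×(0−20) = 20 − 4.4 = 15.6 → 16
rgb(30, 8, 16) = #1E0810.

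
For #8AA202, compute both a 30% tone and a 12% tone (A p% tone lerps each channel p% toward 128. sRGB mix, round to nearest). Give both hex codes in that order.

#8AA202 is rgb(138, 162, 2).
30% tone:
  R: 138 + 0.3×(128−138) = 138 − 3 = 135 → 135
  G: 162 + 0.3×(128−162) = 162 − 10.2 = 151.8 → 152
  B: 2 + 0.3×(128−2) = 2 + 37.8 = 39.8 → 40
  → #879828
12% tone:
  R: 138 − 1.2 = 136.8 → 137
  G: 162 + 0.12×(128−162) = 162 − 4.08 = 157.92 → 158
  B: 2 + 0.12×(128−2) = 2 + 15.12 = 17.12 → 17
  → #899E11

#879828, #899E11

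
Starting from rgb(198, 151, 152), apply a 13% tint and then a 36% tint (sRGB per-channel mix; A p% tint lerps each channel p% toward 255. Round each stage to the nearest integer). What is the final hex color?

#dfc5c5

A 13% tint moves each channel 13% toward 255:
  R: 198 + 0.13×(255−198) = 198 + 7.41 = 205.41 → 205
  G: 151 + 0.13×(255−151) = 151 + 13.52 = 164.52 → 165
  B: 152 + 13.39 = 165.39 → 165
After the tint: rgb(205, 165, 165) = #cda5a5.
Per channel, c → c + 0.36(255 − c):
  R: 205 + 0.36×(255−205) = 205 + 18 = 223 → 223
  G: 165 + 0.36×(255−165) = 165 + 32.4 = 197.4 → 197
  B: 165 + 0.36×(255−165) = 165 + 32.4 = 197.4 → 197
rgb(223, 197, 197) = #dfc5c5.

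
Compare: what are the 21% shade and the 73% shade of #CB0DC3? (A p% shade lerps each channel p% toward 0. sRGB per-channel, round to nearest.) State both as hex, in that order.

#CB0DC3 is rgb(203, 13, 195).
21% shade:
  R: 203 − 42.63 = 160.37 → 160
  G: 13 + 0.21×(0−13) = 13 − 2.73 = 10.27 → 10
  B: 195 + 0.21×(0−195) = 195 − 40.95 = 154.05 → 154
  → #A00A9A
73% shade:
  R: 203 − 148.19 = 54.81 → 55
  G: 13 + 0.73×(0−13) = 13 − 9.49 = 3.51 → 4
  B: 195 + 0.73×(0−195) = 195 − 142.35 = 52.65 → 53
  → #370435

#A00A9A, #370435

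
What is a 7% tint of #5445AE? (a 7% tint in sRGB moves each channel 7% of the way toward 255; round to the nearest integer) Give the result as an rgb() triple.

#5445AE is rgb(84, 69, 174).
A 7% tint moves each channel 7% toward 255:
  R: 84 + 11.97 = 95.97 → 96
  G: 69 + 13.02 = 82.02 → 82
  B: 174 + 0.07×(255−174) = 174 + 5.67 = 179.67 → 180

rgb(96, 82, 180)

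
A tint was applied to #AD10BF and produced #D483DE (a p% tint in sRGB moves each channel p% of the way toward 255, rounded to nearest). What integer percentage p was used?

48%

#AD10BF is rgb(173, 16, 191); #D483DE is rgb(212, 131, 222).
On the G channel (widest range): 131 ≈ 16 + (p/100)(255 − 16), so p ≈ 100×(131 − 16)/(255 − 16) = 11500/239 = 48.12.
p = 48 reproduces all three channels after rounding.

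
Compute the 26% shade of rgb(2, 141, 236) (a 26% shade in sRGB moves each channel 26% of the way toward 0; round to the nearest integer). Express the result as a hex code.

#0168AF

Lerp each channel 26% toward 0:
  R: 2 − 0.52 = 1.48 → 1
  G: 141 + 0.26×(0−141) = 141 − 36.66 = 104.34 → 104
  B: 236 + 0.26×(0−236) = 236 − 61.36 = 174.64 → 175
rgb(1, 104, 175) = #0168AF.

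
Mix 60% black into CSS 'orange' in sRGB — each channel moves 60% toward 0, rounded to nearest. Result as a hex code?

CSS orange is rgb(255, 165, 0).
Per channel, c → c + 0.6(0 − c):
  R: 255 − 153 = 102 → 102
  G: 165 + 0.6×(0−165) = 165 − 99 = 66 → 66
  B: 0 + 0.6×(0−0) = 0 + 0 = 0 → 0
rgb(102, 66, 0) = #664200.

#664200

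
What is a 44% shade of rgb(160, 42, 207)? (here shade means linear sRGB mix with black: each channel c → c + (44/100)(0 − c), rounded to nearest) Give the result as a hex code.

Per channel, c → c + 0.44(0 − c):
  R: 160 + 0.44×(0−160) = 160 − 70.4 = 89.6 → 90
  G: 42 + 0.44×(0−42) = 42 − 18.48 = 23.52 → 24
  B: 207 − 91.08 = 115.92 → 116
rgb(90, 24, 116) = #5a1874.

#5a1874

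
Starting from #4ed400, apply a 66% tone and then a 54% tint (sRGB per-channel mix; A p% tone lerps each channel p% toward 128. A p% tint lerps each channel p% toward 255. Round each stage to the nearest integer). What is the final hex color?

#4ed400 is rgb(78, 212, 0).
Lerp each channel 66% toward 128:
  R: 78 + 0.66×(128−78) = 78 + 33 = 111 → 111
  G: 212 − 55.44 = 156.56 → 157
  B: 0 + 0.66×(128−0) = 0 + 84.48 = 84.48 → 84
After the tone: rgb(111, 157, 84) = #6f9d54.
Lerp each channel 54% toward 255:
  R: 111 + 77.76 = 188.76 → 189
  G: 157 + 52.92 = 209.92 → 210
  B: 84 + 0.54×(255−84) = 84 + 92.34 = 176.34 → 176
rgb(189, 210, 176) = #bdd2b0.

#bdd2b0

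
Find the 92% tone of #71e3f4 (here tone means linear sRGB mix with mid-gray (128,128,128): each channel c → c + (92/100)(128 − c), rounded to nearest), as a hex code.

#71e3f4 is rgb(113, 227, 244).
Per channel, c → c + 0.92(128 − c):
  R: 113 + 13.8 = 126.8 → 127
  G: 227 + 0.92×(128−227) = 227 − 91.08 = 135.92 → 136
  B: 244 − 106.72 = 137.28 → 137
rgb(127, 136, 137) = #7f8889.

#7f8889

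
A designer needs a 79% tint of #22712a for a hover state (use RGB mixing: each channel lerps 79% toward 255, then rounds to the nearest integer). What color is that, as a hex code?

#d1e1d2

#22712a is rgb(34, 113, 42).
A 79% tint moves each channel 79% toward 255:
  R: 34 + 174.59 = 208.59 → 209
  G: 113 + 0.79×(255−113) = 113 + 112.18 = 225.18 → 225
  B: 42 + 0.79×(255−42) = 42 + 168.27 = 210.27 → 210
rgb(209, 225, 210) = #d1e1d2.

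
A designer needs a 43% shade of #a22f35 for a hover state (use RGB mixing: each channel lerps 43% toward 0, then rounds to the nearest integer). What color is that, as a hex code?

#a22f35 is rgb(162, 47, 53).
Lerp each channel 43% toward 0:
  R: 162 − 69.66 = 92.34 → 92
  G: 47 + 0.43×(0−47) = 47 − 20.21 = 26.79 → 27
  B: 53 + 0.43×(0−53) = 53 − 22.79 = 30.21 → 30
rgb(92, 27, 30) = #5c1b1e.

#5c1b1e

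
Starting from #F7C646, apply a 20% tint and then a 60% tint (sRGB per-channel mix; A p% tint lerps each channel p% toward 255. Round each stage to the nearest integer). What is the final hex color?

#F7C646 is rgb(247, 198, 70).
Lerp each channel 20% toward 255:
  R: 247 + 0.2×(255−247) = 247 + 1.6 = 248.6 → 249
  G: 198 + 0.2×(255−198) = 198 + 11.4 = 209.4 → 209
  B: 70 + 37 = 107 → 107
After the tint: rgb(249, 209, 107) = #F9D16B.
A 60% tint moves each channel 60% toward 255:
  R: 249 + 3.6 = 252.6 → 253
  G: 209 + 27.6 = 236.6 → 237
  B: 107 + 88.8 = 195.8 → 196
rgb(253, 237, 196) = #FDEDC4.

#FDEDC4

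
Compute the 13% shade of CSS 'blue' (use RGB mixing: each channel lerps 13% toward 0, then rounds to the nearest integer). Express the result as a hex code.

CSS blue is rgb(0, 0, 255).
A 13% shade moves each channel 13% toward 0:
  R: 0 + 0 = 0 → 0
  G: 0 + 0 = 0 → 0
  B: 255 − 33.15 = 221.85 → 222
rgb(0, 0, 222) = #0000DE.

#0000DE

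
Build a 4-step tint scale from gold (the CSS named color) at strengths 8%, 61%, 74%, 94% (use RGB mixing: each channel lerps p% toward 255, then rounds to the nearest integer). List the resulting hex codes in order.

CSS gold is rgb(255, 215, 0).
8%: (255→255, 215 + 3.2 = 218.2→218, 0 + 20.4 = 20.4→20) → #ffda14
61%: (255→255, 215 + 24.4 = 239.4→239, 0 + 155.55 = 155.55→156) → #ffef9c
74%: (255→255, 215 + 29.6 = 244.6→245, 0 + 188.7 = 188.7→189) → #fff5bd
94%: (255→255, 215 + 37.6 = 252.6→253, 0 + 239.7 = 239.7→240) → #fffdf0

#ffda14, #ffef9c, #fff5bd, #fffdf0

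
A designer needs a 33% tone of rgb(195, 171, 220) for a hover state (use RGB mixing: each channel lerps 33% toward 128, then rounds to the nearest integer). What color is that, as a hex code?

Lerp each channel 33% toward 128:
  R: 195 − 22.11 = 172.89 → 173
  G: 171 − 14.19 = 156.81 → 157
  B: 220 + 0.33×(128−220) = 220 − 30.36 = 189.64 → 190
rgb(173, 157, 190) = #AD9DBE.

#AD9DBE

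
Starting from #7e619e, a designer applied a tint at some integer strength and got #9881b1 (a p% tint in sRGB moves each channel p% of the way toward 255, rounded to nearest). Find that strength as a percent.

20%

#7e619e is rgb(126, 97, 158); #9881b1 is rgb(152, 129, 177).
On the G channel (widest range): 129 ≈ 97 + (p/100)(255 − 97), so p ≈ 100×(129 − 97)/(255 − 97) = 3200/158 = 20.25.
p = 20 reproduces all three channels after rounding.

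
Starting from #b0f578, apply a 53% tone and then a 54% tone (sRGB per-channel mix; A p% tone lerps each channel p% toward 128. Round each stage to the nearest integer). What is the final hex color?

#b0f578 is rgb(176, 245, 120).
Per channel, c → c + 0.53(128 − c):
  R: 176 + 0.53×(128−176) = 176 − 25.44 = 150.56 → 151
  G: 245 + 0.53×(128−245) = 245 − 62.01 = 182.99 → 183
  B: 120 + 0.53×(128−120) = 120 + 4.24 = 124.24 → 124
After the tone: rgb(151, 183, 124) = #97b77c.
Per channel, c → c + 0.54(128 − c):
  R: 151 + 0.54×(128−151) = 151 − 12.42 = 138.58 → 139
  G: 183 + 0.54×(128−183) = 183 − 29.7 = 153.3 → 153
  B: 124 + 0.54×(128−124) = 124 + 2.16 = 126.16 → 126
rgb(139, 153, 126) = #8b997e.

#8b997e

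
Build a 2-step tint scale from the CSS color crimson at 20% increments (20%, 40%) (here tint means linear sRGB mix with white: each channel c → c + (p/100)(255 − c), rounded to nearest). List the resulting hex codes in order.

CSS crimson is rgb(220, 20, 60).
20%: (220 + 7 = 227→227, 20 + 47 = 67→67, 60 + 39 = 99→99) → #e34363
40%: (220 + 14 = 234→234, 20 + 94 = 114→114, 60 + 78 = 138→138) → #ea728a

#e34363, #ea728a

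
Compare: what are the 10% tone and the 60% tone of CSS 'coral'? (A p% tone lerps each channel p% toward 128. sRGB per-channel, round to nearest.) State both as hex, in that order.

CSS coral is rgb(255, 127, 80).
10% tone:
  R: 255 − 12.7 = 242.3 → 242
  G: 127 + 0.1×(128−127) = 127 + 0.1 = 127.1 → 127
  B: 80 + 4.8 = 84.8 → 85
  → #f27f55
60% tone:
  R: 255 − 76.2 = 178.8 → 179
  G: 127 + 0.6×(128−127) = 127 + 0.6 = 127.6 → 128
  B: 80 + 28.8 = 108.8 → 109
  → #b3806d

#f27f55, #b3806d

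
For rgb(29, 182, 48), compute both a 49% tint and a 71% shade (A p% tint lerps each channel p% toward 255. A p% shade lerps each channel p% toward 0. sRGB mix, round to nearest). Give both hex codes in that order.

#8cda95, #08350e

49% tint:
  R: 29 + 0.49×(255−29) = 29 + 110.74 = 139.74 → 140
  G: 182 + 35.77 = 217.77 → 218
  B: 48 + 0.49×(255−48) = 48 + 101.43 = 149.43 → 149
  → #8cda95
71% shade:
  R: 29 + 0.71×(0−29) = 29 − 20.59 = 8.41 → 8
  G: 182 − 129.22 = 52.78 → 53
  B: 48 + 0.71×(0−48) = 48 − 34.08 = 13.92 → 14
  → #08350e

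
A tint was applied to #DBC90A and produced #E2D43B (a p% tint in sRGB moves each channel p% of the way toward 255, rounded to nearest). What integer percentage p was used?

#DBC90A is rgb(219, 201, 10); #E2D43B is rgb(226, 212, 59).
On the B channel (widest range): 59 ≈ 10 + (p/100)(255 − 10), so p ≈ 100×(59 − 10)/(255 − 10) = 4900/245 = 20.00.
p = 20 reproduces all three channels after rounding.

20%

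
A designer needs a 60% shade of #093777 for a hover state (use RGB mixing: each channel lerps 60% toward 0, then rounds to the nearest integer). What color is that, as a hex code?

#041630

#093777 is rgb(9, 55, 119).
Per channel, c → c + 0.6(0 − c):
  R: 9 + 0.6×(0−9) = 9 − 5.4 = 3.6 → 4
  G: 55 + 0.6×(0−55) = 55 − 33 = 22 → 22
  B: 119 − 71.4 = 47.6 → 48
rgb(4, 22, 48) = #041630.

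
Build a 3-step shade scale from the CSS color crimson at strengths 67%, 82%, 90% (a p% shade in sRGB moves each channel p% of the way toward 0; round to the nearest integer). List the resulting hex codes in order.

CSS crimson is rgb(220, 20, 60).
67%: (220 − 147.4 = 72.6→73, 20 − 13.4 = 6.6→7, 60 − 40.2 = 19.8→20) → #490714
82%: (220 − 180.4 = 39.6→40, 20 − 16.4 = 3.6→4, 60 − 49.2 = 10.8→11) → #28040B
90%: (220 − 198 = 22→22, 20 − 18 = 2→2, 60 − 54 = 6→6) → #160206

#490714, #28040B, #160206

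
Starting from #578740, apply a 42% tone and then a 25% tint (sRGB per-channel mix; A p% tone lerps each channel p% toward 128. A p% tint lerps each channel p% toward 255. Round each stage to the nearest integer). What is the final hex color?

#8EA384

#578740 is rgb(87, 135, 64).
Per channel, c → c + 0.42(128 − c):
  R: 87 + 17.22 = 104.22 → 104
  G: 135 − 2.94 = 132.06 → 132
  B: 64 + 0.42×(128−64) = 64 + 26.88 = 90.88 → 91
After the tone: rgb(104, 132, 91) = #68845B.
Lerp each channel 25% toward 255:
  R: 104 + 0.25×(255−104) = 104 + 37.75 = 141.75 → 142
  G: 132 + 30.75 = 162.75 → 163
  B: 91 + 41 = 132 → 132
rgb(142, 163, 132) = #8EA384.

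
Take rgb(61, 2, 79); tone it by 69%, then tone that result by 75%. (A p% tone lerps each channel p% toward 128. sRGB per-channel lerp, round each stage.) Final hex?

#7B767C

A 69% tone moves each channel 69% toward 128:
  R: 61 + 0.69×(128−61) = 61 + 46.23 = 107.23 → 107
  G: 2 + 86.94 = 88.94 → 89
  B: 79 + 33.81 = 112.81 → 113
After the tone: rgb(107, 89, 113) = #6B5971.
Lerp each channel 75% toward 128:
  R: 107 + 15.75 = 122.75 → 123
  G: 89 + 0.75×(128−89) = 89 + 29.25 = 118.25 → 118
  B: 113 + 11.25 = 124.25 → 124
rgb(123, 118, 124) = #7B767C.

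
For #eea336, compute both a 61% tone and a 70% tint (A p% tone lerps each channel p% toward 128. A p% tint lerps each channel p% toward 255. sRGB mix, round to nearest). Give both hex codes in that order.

#eea336 is rgb(238, 163, 54).
61% tone:
  R: 238 − 67.1 = 170.9 → 171
  G: 163 + 0.61×(128−163) = 163 − 21.35 = 141.65 → 142
  B: 54 + 45.14 = 99.14 → 99
  → #ab8e63
70% tint:
  R: 238 + 0.7×(255−238) = 238 + 11.9 = 249.9 → 250
  G: 163 + 0.7×(255−163) = 163 + 64.4 = 227.4 → 227
  B: 54 + 0.7×(255−54) = 54 + 140.7 = 194.7 → 195
  → #fae3c3

#ab8e63, #fae3c3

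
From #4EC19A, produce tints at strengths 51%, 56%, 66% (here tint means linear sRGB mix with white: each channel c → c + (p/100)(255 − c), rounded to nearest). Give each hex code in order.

#A8E1CE, #B1E4D3, #C3EADD

#4EC19A is rgb(78, 193, 154).
51%: (78 + 90.27 = 168.27→168, 193 + 31.62 = 224.62→225, 154 + 51.51 = 205.51→206) → #A8E1CE
56%: (78 + 99.12 = 177.12→177, 193 + 34.72 = 227.72→228, 154 + 56.56 = 210.56→211) → #B1E4D3
66%: (78 + 116.82 = 194.82→195, 193 + 40.92 = 233.92→234, 154 + 66.66 = 220.66→221) → #C3EADD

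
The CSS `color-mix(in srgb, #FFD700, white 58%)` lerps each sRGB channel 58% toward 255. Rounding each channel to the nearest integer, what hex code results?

#FFEE94

#FFD700 is rgb(255, 215, 0).
Lerp each channel 58% toward 255:
  R: 255 + 0.58×(255−255) = 255 + 0 = 255 → 255
  G: 215 + 23.2 = 238.2 → 238
  B: 0 + 147.9 = 147.9 → 148
rgb(255, 238, 148) = #FFEE94.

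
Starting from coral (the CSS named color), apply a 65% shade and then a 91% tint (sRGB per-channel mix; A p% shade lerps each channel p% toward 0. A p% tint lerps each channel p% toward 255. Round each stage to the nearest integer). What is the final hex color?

#f0eceb

CSS coral is rgb(255, 127, 80).
Lerp each channel 65% toward 0:
  R: 255 − 165.75 = 89.25 → 89
  G: 127 + 0.65×(0−127) = 127 − 82.55 = 44.45 → 44
  B: 80 + 0.65×(0−80) = 80 − 52 = 28 → 28
After the shade: rgb(89, 44, 28) = #592c1c.
Lerp each channel 91% toward 255:
  R: 89 + 151.06 = 240.06 → 240
  G: 44 + 0.91×(255−44) = 44 + 192.01 = 236.01 → 236
  B: 28 + 206.57 = 234.57 → 235
rgb(240, 236, 235) = #f0eceb.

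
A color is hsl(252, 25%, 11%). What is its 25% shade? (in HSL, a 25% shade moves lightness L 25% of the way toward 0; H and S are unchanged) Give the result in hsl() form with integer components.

hsl(252, 25%, 8%)

L moves 25% from 11 toward 0: 11 − 2.75 = 8.25 → 8.
H and S are unchanged.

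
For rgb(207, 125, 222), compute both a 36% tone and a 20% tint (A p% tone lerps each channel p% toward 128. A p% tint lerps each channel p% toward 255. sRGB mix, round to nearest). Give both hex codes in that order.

36% tone:
  R: 207 − 28.44 = 178.56 → 179
  G: 125 + 1.08 = 126.08 → 126
  B: 222 − 33.84 = 188.16 → 188
  → #B37EBC
20% tint:
  R: 207 + 0.2×(255−207) = 207 + 9.6 = 216.6 → 217
  G: 125 + 0.2×(255−125) = 125 + 26 = 151 → 151
  B: 222 + 6.6 = 228.6 → 229
  → #D997E5

#B37EBC, #D997E5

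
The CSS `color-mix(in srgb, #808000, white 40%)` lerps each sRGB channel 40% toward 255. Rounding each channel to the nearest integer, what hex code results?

#B3B366

#808000 is rgb(128, 128, 0).
A 40% tint moves each channel 40% toward 255:
  R: 128 + 50.8 = 178.8 → 179
  G: 128 + 50.8 = 178.8 → 179
  B: 0 + 0.4×(255−0) = 0 + 102 = 102 → 102
rgb(179, 179, 102) = #B3B366.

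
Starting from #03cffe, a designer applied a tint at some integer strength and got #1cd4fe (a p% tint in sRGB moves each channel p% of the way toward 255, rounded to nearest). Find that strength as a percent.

#03cffe is rgb(3, 207, 254); #1cd4fe is rgb(28, 212, 254).
On the R channel (widest range): 28 ≈ 3 + (p/100)(255 − 3), so p ≈ 100×(28 − 3)/(255 − 3) = 2500/252 = 9.92.
p = 10 reproduces all three channels after rounding.

10%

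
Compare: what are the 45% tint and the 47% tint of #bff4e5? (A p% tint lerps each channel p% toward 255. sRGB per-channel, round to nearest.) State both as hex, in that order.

#dcf9f1, #ddf9f1

#bff4e5 is rgb(191, 244, 229).
45% tint:
  R: 191 + 0.45×(255−191) = 191 + 28.8 = 219.8 → 220
  G: 244 + 0.45×(255−244) = 244 + 4.95 = 248.95 → 249
  B: 229 + 11.7 = 240.7 → 241
  → #dcf9f1
47% tint:
  R: 191 + 0.47×(255−191) = 191 + 30.08 = 221.08 → 221
  G: 244 + 5.17 = 249.17 → 249
  B: 229 + 12.22 = 241.22 → 241
  → #ddf9f1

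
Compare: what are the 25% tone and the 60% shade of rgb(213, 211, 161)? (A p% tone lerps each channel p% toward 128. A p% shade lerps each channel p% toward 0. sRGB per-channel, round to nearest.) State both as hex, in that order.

25% tone:
  R: 213 + 0.25×(128−213) = 213 − 21.25 = 191.75 → 192
  G: 211 − 20.75 = 190.25 → 190
  B: 161 + 0.25×(128−161) = 161 − 8.25 = 152.75 → 153
  → #C0BE99
60% shade:
  R: 213 − 127.8 = 85.2 → 85
  G: 211 − 126.6 = 84.4 → 84
  B: 161 + 0.6×(0−161) = 161 − 96.6 = 64.4 → 64
  → #555440

#C0BE99, #555440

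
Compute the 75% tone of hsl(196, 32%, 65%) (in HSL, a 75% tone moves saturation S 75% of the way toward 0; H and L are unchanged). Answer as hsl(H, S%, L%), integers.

S moves 75% from 32 toward 0: 32 − 24 = 8 → 8.
H and L are unchanged.

hsl(196, 8%, 65%)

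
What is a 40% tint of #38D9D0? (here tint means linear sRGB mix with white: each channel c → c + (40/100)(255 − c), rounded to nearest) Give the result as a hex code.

#88E8E3

#38D9D0 is rgb(56, 217, 208).
Lerp each channel 40% toward 255:
  R: 56 + 0.4×(255−56) = 56 + 79.6 = 135.6 → 136
  G: 217 + 15.2 = 232.2 → 232
  B: 208 + 0.4×(255−208) = 208 + 18.8 = 226.8 → 227
rgb(136, 232, 227) = #88E8E3.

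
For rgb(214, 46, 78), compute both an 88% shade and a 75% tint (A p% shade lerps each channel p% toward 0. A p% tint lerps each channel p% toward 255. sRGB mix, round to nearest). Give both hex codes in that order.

88% shade:
  R: 214 − 188.32 = 25.68 → 26
  G: 46 − 40.48 = 5.52 → 6
  B: 78 − 68.64 = 9.36 → 9
  → #1A0609
75% tint:
  R: 214 + 30.75 = 244.75 → 245
  G: 46 + 0.75×(255−46) = 46 + 156.75 = 202.75 → 203
  B: 78 + 0.75×(255−78) = 78 + 132.75 = 210.75 → 211
  → #F5CBD3

#1A0609, #F5CBD3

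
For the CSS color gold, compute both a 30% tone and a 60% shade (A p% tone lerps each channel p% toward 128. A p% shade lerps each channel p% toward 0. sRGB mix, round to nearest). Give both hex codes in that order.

#D9BD26, #665600

CSS gold is rgb(255, 215, 0).
30% tone:
  R: 255 − 38.1 = 216.9 → 217
  G: 215 − 26.1 = 188.9 → 189
  B: 0 + 0.3×(128−0) = 0 + 38.4 = 38.4 → 38
  → #D9BD26
60% shade:
  R: 255 − 153 = 102 → 102
  G: 215 + 0.6×(0−215) = 215 − 129 = 86 → 86
  B: 0 + 0 = 0 → 0
  → #665600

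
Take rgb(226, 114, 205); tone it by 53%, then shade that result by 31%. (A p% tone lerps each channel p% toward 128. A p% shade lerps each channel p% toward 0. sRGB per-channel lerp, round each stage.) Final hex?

#785371

A 53% tone moves each channel 53% toward 128:
  R: 226 − 51.94 = 174.06 → 174
  G: 114 + 0.53×(128−114) = 114 + 7.42 = 121.42 → 121
  B: 205 + 0.53×(128−205) = 205 − 40.81 = 164.19 → 164
After the tone: rgb(174, 121, 164) = #ae79a4.
Per channel, c → c + 0.31(0 − c):
  R: 174 − 53.94 = 120.06 → 120
  G: 121 + 0.31×(0−121) = 121 − 37.51 = 83.49 → 83
  B: 164 + 0.31×(0−164) = 164 − 50.84 = 113.16 → 113
rgb(120, 83, 113) = #785371.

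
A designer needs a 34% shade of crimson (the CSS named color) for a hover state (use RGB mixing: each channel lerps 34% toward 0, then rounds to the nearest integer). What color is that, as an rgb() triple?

rgb(145, 13, 40)

CSS crimson is rgb(220, 20, 60).
Lerp each channel 34% toward 0:
  R: 220 + 0.34×(0−220) = 220 − 74.8 = 145.2 → 145
  G: 20 − 6.8 = 13.2 → 13
  B: 60 − 20.4 = 39.6 → 40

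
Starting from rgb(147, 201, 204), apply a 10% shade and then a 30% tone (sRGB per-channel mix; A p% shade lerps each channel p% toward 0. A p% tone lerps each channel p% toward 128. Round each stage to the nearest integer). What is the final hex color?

Lerp each channel 10% toward 0:
  R: 147 + 0.1×(0−147) = 147 − 14.7 = 132.3 → 132
  G: 201 + 0.1×(0−201) = 201 − 20.1 = 180.9 → 181
  B: 204 + 0.1×(0−204) = 204 − 20.4 = 183.6 → 184
After the shade: rgb(132, 181, 184) = #84b5b8.
A 30% tone moves each channel 30% toward 128:
  R: 132 + 0.3×(128−132) = 132 − 1.2 = 130.8 → 131
  G: 181 − 15.9 = 165.1 → 165
  B: 184 − 16.8 = 167.2 → 167
rgb(131, 165, 167) = #83a5a7.

#83a5a7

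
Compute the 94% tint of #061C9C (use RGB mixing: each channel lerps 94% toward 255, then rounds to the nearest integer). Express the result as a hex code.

#061C9C is rgb(6, 28, 156).
Per channel, c → c + 0.94(255 − c):
  R: 6 + 0.94×(255−6) = 6 + 234.06 = 240.06 → 240
  G: 28 + 0.94×(255−28) = 28 + 213.38 = 241.38 → 241
  B: 156 + 93.06 = 249.06 → 249
rgb(240, 241, 249) = #F0F1F9.

#F0F1F9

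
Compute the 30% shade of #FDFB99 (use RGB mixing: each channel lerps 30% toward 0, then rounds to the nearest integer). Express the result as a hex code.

#FDFB99 is rgb(253, 251, 153).
Lerp each channel 30% toward 0:
  R: 253 − 75.9 = 177.1 → 177
  G: 251 + 0.3×(0−251) = 251 − 75.3 = 175.7 → 176
  B: 153 − 45.9 = 107.1 → 107
rgb(177, 176, 107) = #B1B06B.

#B1B06B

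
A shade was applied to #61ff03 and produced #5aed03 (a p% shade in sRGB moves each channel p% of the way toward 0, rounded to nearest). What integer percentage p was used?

#61ff03 is rgb(97, 255, 3); #5aed03 is rgb(90, 237, 3).
On the G channel (widest range): 237 ≈ 255 + (p/100)(0 − 255), so p ≈ 100×(237 − 255)/(0 − 255) = -1800/-255 = 7.06.
p = 7 reproduces all three channels after rounding.

7%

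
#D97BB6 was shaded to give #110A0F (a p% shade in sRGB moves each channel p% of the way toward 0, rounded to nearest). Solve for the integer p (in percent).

92%

#D97BB6 is rgb(217, 123, 182); #110A0F is rgb(17, 10, 15).
On the R channel (widest range): 17 ≈ 217 + (p/100)(0 − 217), so p ≈ 100×(17 − 217)/(0 − 217) = -20000/-217 = 92.17.
p = 92 reproduces all three channels after rounding.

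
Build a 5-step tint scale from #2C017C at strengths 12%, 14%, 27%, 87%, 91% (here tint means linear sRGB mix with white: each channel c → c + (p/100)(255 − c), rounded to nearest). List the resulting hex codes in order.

#451F8C, #4A258E, #65469F, #E4DEEE, #ECE8F3

#2C017C is rgb(44, 1, 124).
12%: (44 + 25.32 = 69.32→69, 1 + 30.48 = 31.48→31, 124 + 15.72 = 139.72→140) → #451F8C
14%: (44 + 29.54 = 73.54→74, 1 + 35.56 = 36.56→37, 124 + 18.34 = 142.34→142) → #4A258E
27%: (44 + 56.97 = 100.97→101, 1 + 68.58 = 69.58→70, 124 + 35.37 = 159.37→159) → #65469F
87%: (44 + 183.57 = 227.57→228, 1 + 220.98 = 221.98→222, 124 + 113.97 = 237.97→238) → #E4DEEE
91%: (44 + 192.01 = 236.01→236, 1 + 231.14 = 232.14→232, 124 + 119.21 = 243.21→243) → #ECE8F3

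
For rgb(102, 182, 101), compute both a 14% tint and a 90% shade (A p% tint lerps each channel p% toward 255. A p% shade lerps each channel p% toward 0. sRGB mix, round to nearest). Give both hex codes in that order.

14% tint:
  R: 102 + 21.42 = 123.42 → 123
  G: 182 + 10.22 = 192.22 → 192
  B: 101 + 0.14×(255−101) = 101 + 21.56 = 122.56 → 123
  → #7BC07B
90% shade:
  R: 102 + 0.9×(0−102) = 102 − 91.8 = 10.2 → 10
  G: 182 − 163.8 = 18.2 → 18
  B: 101 + 0.9×(0−101) = 101 − 90.9 = 10.1 → 10
  → #0A120A

#7BC07B, #0A120A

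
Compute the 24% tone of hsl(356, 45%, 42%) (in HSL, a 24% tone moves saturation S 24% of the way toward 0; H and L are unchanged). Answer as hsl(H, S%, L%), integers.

hsl(356, 34%, 42%)

S moves 24% from 45 toward 0: 45 − 10.8 = 34.2 → 34.
H and L are unchanged.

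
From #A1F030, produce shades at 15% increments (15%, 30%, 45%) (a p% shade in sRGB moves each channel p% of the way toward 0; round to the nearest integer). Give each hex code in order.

#A1F030 is rgb(161, 240, 48).
15%: (161 − 24.15 = 136.85→137, 240 − 36 = 204→204, 48 − 7.2 = 40.8→41) → #89CC29
30%: (161 − 48.3 = 112.7→113, 240 − 72 = 168→168, 48 − 14.4 = 33.6→34) → #71A822
45%: (161 − 72.45 = 88.55→89, 240 − 108 = 132→132, 48 − 21.6 = 26.4→26) → #59841A

#89CC29, #71A822, #59841A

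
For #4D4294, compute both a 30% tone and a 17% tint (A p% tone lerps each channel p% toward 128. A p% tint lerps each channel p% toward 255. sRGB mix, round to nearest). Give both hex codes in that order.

#4D4294 is rgb(77, 66, 148).
30% tone:
  R: 77 + 15.3 = 92.3 → 92
  G: 66 + 18.6 = 84.6 → 85
  B: 148 − 6 = 142 → 142
  → #5C558E
17% tint:
  R: 77 + 0.17×(255−77) = 77 + 30.26 = 107.26 → 107
  G: 66 + 0.17×(255−66) = 66 + 32.13 = 98.13 → 98
  B: 148 + 0.17×(255−148) = 148 + 18.19 = 166.19 → 166
  → #6B62A6

#5C558E, #6B62A6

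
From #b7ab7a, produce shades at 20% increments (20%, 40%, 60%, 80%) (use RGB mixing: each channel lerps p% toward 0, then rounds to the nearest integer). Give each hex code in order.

#928962, #6e6749, #494431, #252218

#b7ab7a is rgb(183, 171, 122).
20%: (183 − 36.6 = 146.4→146, 171 − 34.2 = 136.8→137, 122 − 24.4 = 97.6→98) → #928962
40%: (183 − 73.2 = 109.8→110, 171 − 68.4 = 102.6→103, 122 − 48.8 = 73.2→73) → #6e6749
60%: (183 − 109.8 = 73.2→73, 171 − 102.6 = 68.4→68, 122 − 73.2 = 48.8→49) → #494431
80%: (183 − 146.4 = 36.6→37, 171 − 136.8 = 34.2→34, 122 − 97.6 = 24.4→24) → #252218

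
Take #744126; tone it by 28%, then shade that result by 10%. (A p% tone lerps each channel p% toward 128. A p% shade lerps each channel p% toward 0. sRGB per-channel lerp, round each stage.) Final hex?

#744126 is rgb(116, 65, 38).
Lerp each channel 28% toward 128:
  R: 116 + 0.28×(128−116) = 116 + 3.36 = 119.36 → 119
  G: 65 + 0.28×(128−65) = 65 + 17.64 = 82.64 → 83
  B: 38 + 0.28×(128−38) = 38 + 25.2 = 63.2 → 63
After the tone: rgb(119, 83, 63) = #77533f.
Per channel, c → c + 0.1(0 − c):
  R: 119 − 11.9 = 107.1 → 107
  G: 83 − 8.3 = 74.7 → 75
  B: 63 − 6.3 = 56.7 → 57
rgb(107, 75, 57) = #6b4b39.

#6b4b39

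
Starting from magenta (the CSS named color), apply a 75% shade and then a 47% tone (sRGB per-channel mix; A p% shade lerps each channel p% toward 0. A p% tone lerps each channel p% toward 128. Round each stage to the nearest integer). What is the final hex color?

CSS magenta is rgb(255, 0, 255).
A 75% shade moves each channel 75% toward 0:
  R: 255 − 191.25 = 63.75 → 64
  G: 0 + 0 = 0 → 0
  B: 255 + 0.75×(0−255) = 255 − 191.25 = 63.75 → 64
After the shade: rgb(64, 0, 64) = #400040.
Lerp each channel 47% toward 128:
  R: 64 + 30.08 = 94.08 → 94
  G: 0 + 0.47×(128−0) = 0 + 60.16 = 60.16 → 60
  B: 64 + 0.47×(128−64) = 64 + 30.08 = 94.08 → 94
rgb(94, 60, 94) = #5e3c5e.

#5e3c5e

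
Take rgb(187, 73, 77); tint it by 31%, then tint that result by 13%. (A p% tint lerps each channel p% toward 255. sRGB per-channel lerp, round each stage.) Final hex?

#D69194

Per channel, c → c + 0.31(255 − c):
  R: 187 + 21.08 = 208.08 → 208
  G: 73 + 0.31×(255−73) = 73 + 56.42 = 129.42 → 129
  B: 77 + 0.31×(255−77) = 77 + 55.18 = 132.18 → 132
After the tint: rgb(208, 129, 132) = #D08184.
Lerp each channel 13% toward 255:
  R: 208 + 0.13×(255−208) = 208 + 6.11 = 214.11 → 214
  G: 129 + 0.13×(255−129) = 129 + 16.38 = 145.38 → 145
  B: 132 + 0.13×(255−132) = 132 + 15.99 = 147.99 → 148
rgb(214, 145, 148) = #D69194.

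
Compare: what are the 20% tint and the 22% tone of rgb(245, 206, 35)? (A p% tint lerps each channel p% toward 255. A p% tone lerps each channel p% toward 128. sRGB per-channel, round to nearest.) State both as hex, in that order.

#F7D84F, #DBBD37

20% tint:
  R: 245 + 0.2×(255−245) = 245 + 2 = 247 → 247
  G: 206 + 9.8 = 215.8 → 216
  B: 35 + 0.2×(255−35) = 35 + 44 = 79 → 79
  → #F7D84F
22% tone:
  R: 245 + 0.22×(128−245) = 245 − 25.74 = 219.26 → 219
  G: 206 − 17.16 = 188.84 → 189
  B: 35 + 0.22×(128−35) = 35 + 20.46 = 55.46 → 55
  → #DBBD37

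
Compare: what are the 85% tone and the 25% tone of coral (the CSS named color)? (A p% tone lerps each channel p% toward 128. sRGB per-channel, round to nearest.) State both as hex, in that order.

CSS coral is rgb(255, 127, 80).
85% tone:
  R: 255 + 0.85×(128−255) = 255 − 107.95 = 147.05 → 147
  G: 127 + 0.85 = 127.85 → 128
  B: 80 + 40.8 = 120.8 → 121
  → #938079
25% tone:
  R: 255 − 31.75 = 223.25 → 223
  G: 127 + 0.25×(128−127) = 127 + 0.25 = 127.25 → 127
  B: 80 + 0.25×(128−80) = 80 + 12 = 92 → 92
  → #DF7F5C

#938079, #DF7F5C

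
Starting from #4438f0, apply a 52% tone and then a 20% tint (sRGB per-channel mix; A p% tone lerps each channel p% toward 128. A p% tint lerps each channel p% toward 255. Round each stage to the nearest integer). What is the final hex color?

#827dc5

#4438f0 is rgb(68, 56, 240).
Per channel, c → c + 0.52(128 − c):
  R: 68 + 0.52×(128−68) = 68 + 31.2 = 99.2 → 99
  G: 56 + 37.44 = 93.44 → 93
  B: 240 − 58.24 = 181.76 → 182
After the tone: rgb(99, 93, 182) = #635db6.
Per channel, c → c + 0.2(255 − c):
  R: 99 + 31.2 = 130.2 → 130
  G: 93 + 32.4 = 125.4 → 125
  B: 182 + 0.2×(255−182) = 182 + 14.6 = 196.6 → 197
rgb(130, 125, 197) = #827dc5.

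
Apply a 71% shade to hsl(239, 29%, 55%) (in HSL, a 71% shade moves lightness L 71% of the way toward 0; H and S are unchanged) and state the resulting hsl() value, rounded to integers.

L moves 71% from 55 toward 0: 55 − 39.05 = 15.95 → 16.
H and S are unchanged.

hsl(239, 29%, 16%)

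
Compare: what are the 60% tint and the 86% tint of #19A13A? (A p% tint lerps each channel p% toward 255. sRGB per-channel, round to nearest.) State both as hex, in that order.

#19A13A is rgb(25, 161, 58).
60% tint:
  R: 25 + 138 = 163 → 163
  G: 161 + 0.6×(255−161) = 161 + 56.4 = 217.4 → 217
  B: 58 + 0.6×(255−58) = 58 + 118.2 = 176.2 → 176
  → #A3D9B0
86% tint:
  R: 25 + 0.86×(255−25) = 25 + 197.8 = 222.8 → 223
  G: 161 + 80.84 = 241.84 → 242
  B: 58 + 0.86×(255−58) = 58 + 169.42 = 227.42 → 227
  → #DFF2E3

#A3D9B0, #DFF2E3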